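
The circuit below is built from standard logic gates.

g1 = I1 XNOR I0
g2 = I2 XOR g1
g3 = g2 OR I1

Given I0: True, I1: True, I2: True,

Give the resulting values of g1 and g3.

g1 = I1 XNOR I0 = True XNOR True = True
g2 = I2 XOR g1 = True XOR True = False
g3 = g2 OR I1 = False OR True = True

g1 = True  g3 = True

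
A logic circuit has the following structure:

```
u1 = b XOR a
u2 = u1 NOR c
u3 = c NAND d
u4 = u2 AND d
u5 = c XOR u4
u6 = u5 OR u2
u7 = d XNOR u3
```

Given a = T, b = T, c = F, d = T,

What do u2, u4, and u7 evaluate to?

u2 = T, u4 = T, u7 = T

u1 = b XOR a = T XOR T = F
u2 = u1 NOR c = F NOR F = T
u3 = c NAND d = F NAND T = T
u4 = u2 AND d = T AND T = T
u7 = d XNOR u3 = T XNOR T = T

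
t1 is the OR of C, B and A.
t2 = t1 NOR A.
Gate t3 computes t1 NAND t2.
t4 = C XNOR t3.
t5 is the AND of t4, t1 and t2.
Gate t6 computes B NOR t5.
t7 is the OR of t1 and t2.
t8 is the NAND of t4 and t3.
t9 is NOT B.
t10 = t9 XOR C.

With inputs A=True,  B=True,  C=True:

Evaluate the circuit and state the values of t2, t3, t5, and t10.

t2 = False; t3 = True; t5 = False; t10 = True

t1 = C OR B OR A = True OR True OR True = True
t2 = t1 NOR A = True NOR True = False
t3 = t1 NAND t2 = True NAND False = True
t4 = C XNOR t3 = True XNOR True = True
t5 = t4 AND t1 AND t2 = True AND True AND False = False
t9 = NOT B = NOT True = False
t10 = t9 XOR C = False XOR True = True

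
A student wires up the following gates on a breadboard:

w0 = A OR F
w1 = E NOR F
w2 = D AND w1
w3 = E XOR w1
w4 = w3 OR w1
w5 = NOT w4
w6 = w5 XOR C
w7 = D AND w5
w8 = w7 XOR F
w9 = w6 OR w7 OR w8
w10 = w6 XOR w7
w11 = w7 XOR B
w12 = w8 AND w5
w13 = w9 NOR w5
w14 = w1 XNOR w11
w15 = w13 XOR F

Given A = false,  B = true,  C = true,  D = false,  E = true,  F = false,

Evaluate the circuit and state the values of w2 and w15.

w1 = E NOR F = true NOR false = false
w2 = D AND w1 = false AND false = false
w3 = E XOR w1 = true XOR false = true
w4 = w3 OR w1 = true OR false = true
w5 = NOT w4 = NOT true = false
w6 = w5 XOR C = false XOR true = true
w7 = D AND w5 = false AND false = false
w8 = w7 XOR F = false XOR false = false
w9 = w6 OR w7 OR w8 = true OR false OR false = true
w13 = w9 NOR w5 = true NOR false = false
w15 = w13 XOR F = false XOR false = false

w2 = false; w15 = false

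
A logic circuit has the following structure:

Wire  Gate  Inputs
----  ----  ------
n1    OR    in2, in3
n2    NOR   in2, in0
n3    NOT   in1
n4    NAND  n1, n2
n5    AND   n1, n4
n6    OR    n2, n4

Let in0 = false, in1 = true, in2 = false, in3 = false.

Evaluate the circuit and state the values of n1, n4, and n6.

n1 = false  n4 = true  n6 = true

n1 = in2 OR in3 = false OR false = false
n2 = in2 NOR in0 = false NOR false = true
n4 = n1 NAND n2 = false NAND true = true
n6 = n2 OR n4 = true OR true = true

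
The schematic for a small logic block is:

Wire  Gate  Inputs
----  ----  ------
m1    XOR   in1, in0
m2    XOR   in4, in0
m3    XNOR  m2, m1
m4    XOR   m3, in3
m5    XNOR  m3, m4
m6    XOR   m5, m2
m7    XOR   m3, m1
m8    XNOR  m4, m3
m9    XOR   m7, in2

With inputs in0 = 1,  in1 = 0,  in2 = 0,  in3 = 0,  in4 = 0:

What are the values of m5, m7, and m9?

m1 = in1 XOR in0 = 0 XOR 1 = 1
m2 = in4 XOR in0 = 0 XOR 1 = 1
m3 = m2 XNOR m1 = 1 XNOR 1 = 1
m4 = m3 XOR in3 = 1 XOR 0 = 1
m5 = m3 XNOR m4 = 1 XNOR 1 = 1
m7 = m3 XOR m1 = 1 XOR 1 = 0
m9 = m7 XOR in2 = 0 XOR 0 = 0

m5 = 1; m7 = 0; m9 = 0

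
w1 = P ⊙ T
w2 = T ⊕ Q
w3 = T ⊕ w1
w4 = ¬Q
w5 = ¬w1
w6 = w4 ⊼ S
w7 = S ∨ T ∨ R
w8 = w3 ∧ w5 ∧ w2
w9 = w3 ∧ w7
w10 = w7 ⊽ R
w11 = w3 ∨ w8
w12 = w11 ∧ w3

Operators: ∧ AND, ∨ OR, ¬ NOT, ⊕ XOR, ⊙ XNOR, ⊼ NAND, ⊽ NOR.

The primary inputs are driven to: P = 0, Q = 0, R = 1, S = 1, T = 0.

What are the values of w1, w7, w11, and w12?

w1 = P XNOR T = 0 XNOR 0 = 1
w2 = T XOR Q = 0 XOR 0 = 0
w3 = T XOR w1 = 0 XOR 1 = 1
w5 = NOT w1 = NOT 1 = 0
w7 = S OR T OR R = 1 OR 0 OR 1 = 1
w8 = w3 AND w5 AND w2 = 1 AND 0 AND 0 = 0
w11 = w3 OR w8 = 1 OR 0 = 1
w12 = w11 AND w3 = 1 AND 1 = 1

w1 = 1; w7 = 1; w11 = 1; w12 = 1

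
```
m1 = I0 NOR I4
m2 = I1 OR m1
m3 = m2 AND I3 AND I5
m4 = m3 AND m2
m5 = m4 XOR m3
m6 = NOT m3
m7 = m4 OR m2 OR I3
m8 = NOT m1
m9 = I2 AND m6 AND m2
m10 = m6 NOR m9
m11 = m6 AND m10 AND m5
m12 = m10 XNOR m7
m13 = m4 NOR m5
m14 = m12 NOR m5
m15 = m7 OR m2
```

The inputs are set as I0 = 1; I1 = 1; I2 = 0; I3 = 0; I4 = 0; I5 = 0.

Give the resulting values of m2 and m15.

m1 = I0 NOR I4 = 1 NOR 0 = 0
m2 = I1 OR m1 = 1 OR 0 = 1
m3 = m2 AND I3 AND I5 = 1 AND 0 AND 0 = 0
m4 = m3 AND m2 = 0 AND 1 = 0
m7 = m4 OR m2 OR I3 = 0 OR 1 OR 0 = 1
m15 = m7 OR m2 = 1 OR 1 = 1

m2 = 1, m15 = 1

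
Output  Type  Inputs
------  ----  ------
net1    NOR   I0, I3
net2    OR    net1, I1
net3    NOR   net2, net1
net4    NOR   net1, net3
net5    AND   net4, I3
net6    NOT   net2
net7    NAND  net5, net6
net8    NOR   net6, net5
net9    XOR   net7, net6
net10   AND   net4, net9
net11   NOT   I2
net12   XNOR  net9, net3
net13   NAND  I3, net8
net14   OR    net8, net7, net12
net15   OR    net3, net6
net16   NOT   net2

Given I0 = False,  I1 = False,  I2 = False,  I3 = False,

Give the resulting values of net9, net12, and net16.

net9 = True, net12 = False, net16 = False

net1 = I0 NOR I3 = False NOR False = True
net2 = net1 OR I1 = True OR False = True
net3 = net2 NOR net1 = True NOR True = False
net4 = net1 NOR net3 = True NOR False = False
net5 = net4 AND I3 = False AND False = False
net6 = NOT net2 = NOT True = False
net7 = net5 NAND net6 = False NAND False = True
net9 = net7 XOR net6 = True XOR False = True
net12 = net9 XNOR net3 = True XNOR False = False
net16 = NOT net2 = NOT True = False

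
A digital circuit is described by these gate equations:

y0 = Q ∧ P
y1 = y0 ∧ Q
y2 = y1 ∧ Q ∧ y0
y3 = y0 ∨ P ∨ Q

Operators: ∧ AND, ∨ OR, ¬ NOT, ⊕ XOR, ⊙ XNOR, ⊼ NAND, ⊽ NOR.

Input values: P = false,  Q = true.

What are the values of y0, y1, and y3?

y0 = Q AND P = true AND false = false
y1 = y0 AND Q = false AND true = false
y3 = y0 OR P OR Q = false OR false OR true = true

y0 = false  y1 = false  y3 = true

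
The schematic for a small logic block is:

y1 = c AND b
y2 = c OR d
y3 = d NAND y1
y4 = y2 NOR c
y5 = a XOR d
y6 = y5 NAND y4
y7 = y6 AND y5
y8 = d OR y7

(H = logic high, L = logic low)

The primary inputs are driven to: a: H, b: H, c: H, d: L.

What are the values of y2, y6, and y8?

y2 = c OR d = H OR L = H
y4 = y2 NOR c = H NOR H = L
y5 = a XOR d = H XOR L = H
y6 = y5 NAND y4 = H NAND L = H
y7 = y6 AND y5 = H AND H = H
y8 = d OR y7 = L OR H = H

y2 = H, y6 = H, y8 = H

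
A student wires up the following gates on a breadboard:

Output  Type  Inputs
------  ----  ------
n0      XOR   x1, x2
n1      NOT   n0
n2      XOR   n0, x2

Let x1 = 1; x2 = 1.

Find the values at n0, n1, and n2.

n0 = 0; n1 = 1; n2 = 1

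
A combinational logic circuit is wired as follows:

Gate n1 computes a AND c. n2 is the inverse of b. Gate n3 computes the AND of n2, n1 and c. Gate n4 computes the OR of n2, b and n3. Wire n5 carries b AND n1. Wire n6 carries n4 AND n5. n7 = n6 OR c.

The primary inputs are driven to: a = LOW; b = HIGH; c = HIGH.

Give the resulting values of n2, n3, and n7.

n2 = LOW; n3 = LOW; n7 = HIGH

n1 = a AND c = LOW AND HIGH = LOW
n2 = NOT b = NOT HIGH = LOW
n3 = n2 AND n1 AND c = LOW AND LOW AND HIGH = LOW
n4 = n2 OR b OR n3 = LOW OR HIGH OR LOW = HIGH
n5 = b AND n1 = HIGH AND LOW = LOW
n6 = n4 AND n5 = HIGH AND LOW = LOW
n7 = n6 OR c = LOW OR HIGH = HIGH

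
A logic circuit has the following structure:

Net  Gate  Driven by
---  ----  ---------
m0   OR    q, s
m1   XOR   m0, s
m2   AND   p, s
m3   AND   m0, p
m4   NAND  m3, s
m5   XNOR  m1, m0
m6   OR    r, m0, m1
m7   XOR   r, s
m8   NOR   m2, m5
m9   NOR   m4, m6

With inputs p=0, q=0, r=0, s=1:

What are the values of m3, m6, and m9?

m3 = 0; m6 = 1; m9 = 0

m0 = q OR s = 0 OR 1 = 1
m1 = m0 XOR s = 1 XOR 1 = 0
m3 = m0 AND p = 1 AND 0 = 0
m4 = m3 NAND s = 0 NAND 1 = 1
m6 = r OR m0 OR m1 = 0 OR 1 OR 0 = 1
m9 = m4 NOR m6 = 1 NOR 1 = 0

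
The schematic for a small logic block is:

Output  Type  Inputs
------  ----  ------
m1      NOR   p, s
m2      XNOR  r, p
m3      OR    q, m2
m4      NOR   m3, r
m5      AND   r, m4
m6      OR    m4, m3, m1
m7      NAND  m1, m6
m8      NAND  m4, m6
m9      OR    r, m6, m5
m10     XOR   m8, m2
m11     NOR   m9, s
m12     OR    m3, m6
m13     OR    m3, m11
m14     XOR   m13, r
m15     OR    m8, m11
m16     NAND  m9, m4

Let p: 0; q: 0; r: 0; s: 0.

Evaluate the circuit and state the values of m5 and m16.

m5 = 0, m16 = 1

m1 = p NOR s = 0 NOR 0 = 1
m2 = r XNOR p = 0 XNOR 0 = 1
m3 = q OR m2 = 0 OR 1 = 1
m4 = m3 NOR r = 1 NOR 0 = 0
m5 = r AND m4 = 0 AND 0 = 0
m6 = m4 OR m3 OR m1 = 0 OR 1 OR 1 = 1
m9 = r OR m6 OR m5 = 0 OR 1 OR 0 = 1
m16 = m9 NAND m4 = 1 NAND 0 = 1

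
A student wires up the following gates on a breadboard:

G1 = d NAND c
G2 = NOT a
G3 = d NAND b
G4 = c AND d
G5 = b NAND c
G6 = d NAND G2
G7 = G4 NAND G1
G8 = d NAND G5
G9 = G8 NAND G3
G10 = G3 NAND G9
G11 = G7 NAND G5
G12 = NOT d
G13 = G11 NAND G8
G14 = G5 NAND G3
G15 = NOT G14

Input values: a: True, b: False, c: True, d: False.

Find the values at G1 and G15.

G1 = True, G15 = True

G1 = d NAND c = False NAND True = True
G3 = d NAND b = False NAND False = True
G5 = b NAND c = False NAND True = True
G14 = G5 NAND G3 = True NAND True = False
G15 = NOT G14 = NOT False = True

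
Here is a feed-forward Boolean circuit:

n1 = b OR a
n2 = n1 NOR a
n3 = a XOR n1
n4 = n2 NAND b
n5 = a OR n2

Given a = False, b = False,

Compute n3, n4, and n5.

n1 = b OR a = False OR False = False
n2 = n1 NOR a = False NOR False = True
n3 = a XOR n1 = False XOR False = False
n4 = n2 NAND b = True NAND False = True
n5 = a OR n2 = False OR True = True

n3 = False; n4 = True; n5 = True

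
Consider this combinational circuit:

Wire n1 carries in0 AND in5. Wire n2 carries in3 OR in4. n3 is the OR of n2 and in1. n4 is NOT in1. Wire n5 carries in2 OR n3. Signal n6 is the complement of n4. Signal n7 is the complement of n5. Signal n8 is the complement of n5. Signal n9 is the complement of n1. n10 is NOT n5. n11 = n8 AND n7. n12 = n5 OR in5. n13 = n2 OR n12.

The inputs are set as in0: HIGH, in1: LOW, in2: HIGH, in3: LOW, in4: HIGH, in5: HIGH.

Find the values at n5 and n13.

n2 = in3 OR in4 = LOW OR HIGH = HIGH
n3 = n2 OR in1 = HIGH OR LOW = HIGH
n5 = in2 OR n3 = HIGH OR HIGH = HIGH
n12 = n5 OR in5 = HIGH OR HIGH = HIGH
n13 = n2 OR n12 = HIGH OR HIGH = HIGH

n5 = HIGH  n13 = HIGH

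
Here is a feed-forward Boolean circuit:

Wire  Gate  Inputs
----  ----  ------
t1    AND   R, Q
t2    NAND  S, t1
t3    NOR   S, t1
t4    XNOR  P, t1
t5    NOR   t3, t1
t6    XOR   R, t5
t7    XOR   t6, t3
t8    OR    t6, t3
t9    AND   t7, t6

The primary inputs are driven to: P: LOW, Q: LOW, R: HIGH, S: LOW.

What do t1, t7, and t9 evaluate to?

t1 = R AND Q = HIGH AND LOW = LOW
t3 = S NOR t1 = LOW NOR LOW = HIGH
t5 = t3 NOR t1 = HIGH NOR LOW = LOW
t6 = R XOR t5 = HIGH XOR LOW = HIGH
t7 = t6 XOR t3 = HIGH XOR HIGH = LOW
t9 = t7 AND t6 = LOW AND HIGH = LOW

t1 = LOW, t7 = LOW, t9 = LOW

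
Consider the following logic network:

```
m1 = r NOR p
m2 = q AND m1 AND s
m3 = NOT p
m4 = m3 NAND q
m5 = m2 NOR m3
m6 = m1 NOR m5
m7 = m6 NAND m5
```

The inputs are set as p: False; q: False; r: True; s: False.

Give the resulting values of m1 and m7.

m1 = r NOR p = True NOR False = False
m2 = q AND m1 AND s = False AND False AND False = False
m3 = NOT p = NOT False = True
m5 = m2 NOR m3 = False NOR True = False
m6 = m1 NOR m5 = False NOR False = True
m7 = m6 NAND m5 = True NAND False = True

m1 = False  m7 = True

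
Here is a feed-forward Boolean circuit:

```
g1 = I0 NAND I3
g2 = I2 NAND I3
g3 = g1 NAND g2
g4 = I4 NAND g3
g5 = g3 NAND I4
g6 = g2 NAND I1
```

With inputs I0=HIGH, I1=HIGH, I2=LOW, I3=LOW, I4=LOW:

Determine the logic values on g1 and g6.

g1 = HIGH, g6 = LOW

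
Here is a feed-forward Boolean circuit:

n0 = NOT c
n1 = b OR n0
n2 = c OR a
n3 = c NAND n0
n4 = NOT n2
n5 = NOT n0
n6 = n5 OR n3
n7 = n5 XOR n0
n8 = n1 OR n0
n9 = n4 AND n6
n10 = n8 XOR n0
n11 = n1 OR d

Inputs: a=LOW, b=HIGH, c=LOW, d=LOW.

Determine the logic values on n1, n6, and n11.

n1 = HIGH; n6 = HIGH; n11 = HIGH

n0 = NOT c = NOT LOW = HIGH
n1 = b OR n0 = HIGH OR HIGH = HIGH
n3 = c NAND n0 = LOW NAND HIGH = HIGH
n5 = NOT n0 = NOT HIGH = LOW
n6 = n5 OR n3 = LOW OR HIGH = HIGH
n11 = n1 OR d = HIGH OR LOW = HIGH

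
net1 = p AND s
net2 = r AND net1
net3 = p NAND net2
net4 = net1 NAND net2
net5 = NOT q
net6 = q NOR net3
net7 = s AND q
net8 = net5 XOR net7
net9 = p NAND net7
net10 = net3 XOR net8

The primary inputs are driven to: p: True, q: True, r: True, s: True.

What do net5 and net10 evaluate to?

net1 = p AND s = True AND True = True
net2 = r AND net1 = True AND True = True
net3 = p NAND net2 = True NAND True = False
net5 = NOT q = NOT True = False
net7 = s AND q = True AND True = True
net8 = net5 XOR net7 = False XOR True = True
net10 = net3 XOR net8 = False XOR True = True

net5 = False, net10 = True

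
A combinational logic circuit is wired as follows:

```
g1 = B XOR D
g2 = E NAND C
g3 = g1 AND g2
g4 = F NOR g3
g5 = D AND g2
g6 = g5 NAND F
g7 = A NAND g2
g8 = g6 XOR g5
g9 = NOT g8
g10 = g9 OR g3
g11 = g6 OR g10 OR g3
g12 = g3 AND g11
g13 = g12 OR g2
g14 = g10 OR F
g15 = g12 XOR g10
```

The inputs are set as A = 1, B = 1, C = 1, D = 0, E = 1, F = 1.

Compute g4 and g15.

g4 = 0  g15 = 0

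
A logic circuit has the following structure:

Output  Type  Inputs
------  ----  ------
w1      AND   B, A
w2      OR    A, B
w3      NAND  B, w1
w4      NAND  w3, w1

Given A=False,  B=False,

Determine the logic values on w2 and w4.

w1 = B AND A = False AND False = False
w2 = A OR B = False OR False = False
w3 = B NAND w1 = False NAND False = True
w4 = w3 NAND w1 = True NAND False = True

w2 = False  w4 = True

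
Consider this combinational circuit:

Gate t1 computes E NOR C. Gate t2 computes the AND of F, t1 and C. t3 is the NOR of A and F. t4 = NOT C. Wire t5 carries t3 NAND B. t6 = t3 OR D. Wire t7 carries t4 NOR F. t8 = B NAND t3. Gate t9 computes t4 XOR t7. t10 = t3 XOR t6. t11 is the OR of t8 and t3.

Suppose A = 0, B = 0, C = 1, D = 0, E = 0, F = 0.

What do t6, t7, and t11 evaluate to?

t6 = 1, t7 = 1, t11 = 1

t3 = A NOR F = 0 NOR 0 = 1
t4 = NOT C = NOT 1 = 0
t6 = t3 OR D = 1 OR 0 = 1
t7 = t4 NOR F = 0 NOR 0 = 1
t8 = B NAND t3 = 0 NAND 1 = 1
t11 = t8 OR t3 = 1 OR 1 = 1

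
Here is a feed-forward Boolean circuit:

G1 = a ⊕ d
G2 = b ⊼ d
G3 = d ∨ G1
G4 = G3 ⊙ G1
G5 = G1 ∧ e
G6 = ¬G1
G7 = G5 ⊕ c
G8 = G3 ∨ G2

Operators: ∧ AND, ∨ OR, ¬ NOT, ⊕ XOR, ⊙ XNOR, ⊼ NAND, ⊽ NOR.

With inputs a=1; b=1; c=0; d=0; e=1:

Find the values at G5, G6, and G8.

G1 = a XOR d = 1 XOR 0 = 1
G2 = b NAND d = 1 NAND 0 = 1
G3 = d OR G1 = 0 OR 1 = 1
G5 = G1 AND e = 1 AND 1 = 1
G6 = NOT G1 = NOT 1 = 0
G8 = G3 OR G2 = 1 OR 1 = 1

G5 = 1  G6 = 0  G8 = 1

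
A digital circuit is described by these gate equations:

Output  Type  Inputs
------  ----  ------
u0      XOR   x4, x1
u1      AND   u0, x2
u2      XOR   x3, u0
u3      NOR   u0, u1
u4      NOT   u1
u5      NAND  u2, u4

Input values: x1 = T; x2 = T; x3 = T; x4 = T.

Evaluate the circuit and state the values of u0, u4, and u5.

u0 = F; u4 = T; u5 = F

u0 = x4 XOR x1 = T XOR T = F
u1 = u0 AND x2 = F AND T = F
u2 = x3 XOR u0 = T XOR F = T
u4 = NOT u1 = NOT F = T
u5 = u2 NAND u4 = T NAND T = F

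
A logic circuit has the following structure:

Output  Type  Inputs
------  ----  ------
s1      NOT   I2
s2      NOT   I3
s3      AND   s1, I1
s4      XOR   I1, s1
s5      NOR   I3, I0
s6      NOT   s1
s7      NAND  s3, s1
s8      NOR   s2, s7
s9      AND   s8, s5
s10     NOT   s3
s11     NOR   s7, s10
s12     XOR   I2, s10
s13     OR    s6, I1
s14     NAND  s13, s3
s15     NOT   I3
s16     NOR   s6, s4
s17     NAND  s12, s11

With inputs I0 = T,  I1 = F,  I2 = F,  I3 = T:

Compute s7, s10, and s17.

s7 = T, s10 = T, s17 = T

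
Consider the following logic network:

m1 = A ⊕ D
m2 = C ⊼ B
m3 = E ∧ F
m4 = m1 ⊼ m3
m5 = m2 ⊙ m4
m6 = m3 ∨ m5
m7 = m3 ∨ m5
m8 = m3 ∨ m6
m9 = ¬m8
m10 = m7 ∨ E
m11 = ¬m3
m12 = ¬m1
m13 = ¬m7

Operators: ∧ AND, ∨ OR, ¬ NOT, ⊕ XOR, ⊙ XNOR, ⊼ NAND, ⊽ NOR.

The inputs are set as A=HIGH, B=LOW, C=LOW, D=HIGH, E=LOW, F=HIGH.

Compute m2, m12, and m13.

m1 = A XOR D = HIGH XOR HIGH = LOW
m2 = C NAND B = LOW NAND LOW = HIGH
m3 = E AND F = LOW AND HIGH = LOW
m4 = m1 NAND m3 = LOW NAND LOW = HIGH
m5 = m2 XNOR m4 = HIGH XNOR HIGH = HIGH
m7 = m3 OR m5 = LOW OR HIGH = HIGH
m12 = NOT m1 = NOT LOW = HIGH
m13 = NOT m7 = NOT HIGH = LOW

m2 = HIGH  m12 = HIGH  m13 = LOW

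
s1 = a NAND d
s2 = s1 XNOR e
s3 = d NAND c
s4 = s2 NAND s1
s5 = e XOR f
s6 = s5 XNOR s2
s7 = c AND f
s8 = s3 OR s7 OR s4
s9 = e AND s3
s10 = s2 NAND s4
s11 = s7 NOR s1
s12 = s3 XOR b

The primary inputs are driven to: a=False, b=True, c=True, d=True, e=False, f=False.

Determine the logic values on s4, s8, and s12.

s1 = a NAND d = False NAND True = True
s2 = s1 XNOR e = True XNOR False = False
s3 = d NAND c = True NAND True = False
s4 = s2 NAND s1 = False NAND True = True
s7 = c AND f = True AND False = False
s8 = s3 OR s7 OR s4 = False OR False OR True = True
s12 = s3 XOR b = False XOR True = True

s4 = True, s8 = True, s12 = True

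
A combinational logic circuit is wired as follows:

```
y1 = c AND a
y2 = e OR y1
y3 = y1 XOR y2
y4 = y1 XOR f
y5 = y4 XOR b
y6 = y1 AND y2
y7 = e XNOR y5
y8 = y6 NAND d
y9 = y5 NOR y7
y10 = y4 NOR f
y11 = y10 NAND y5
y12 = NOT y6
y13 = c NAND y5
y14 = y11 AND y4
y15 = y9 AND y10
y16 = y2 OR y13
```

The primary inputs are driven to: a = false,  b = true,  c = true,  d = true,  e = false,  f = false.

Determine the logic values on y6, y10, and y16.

y1 = c AND a = true AND false = false
y2 = e OR y1 = false OR false = false
y4 = y1 XOR f = false XOR false = false
y5 = y4 XOR b = false XOR true = true
y6 = y1 AND y2 = false AND false = false
y10 = y4 NOR f = false NOR false = true
y13 = c NAND y5 = true NAND true = false
y16 = y2 OR y13 = false OR false = false

y6 = false, y10 = true, y16 = false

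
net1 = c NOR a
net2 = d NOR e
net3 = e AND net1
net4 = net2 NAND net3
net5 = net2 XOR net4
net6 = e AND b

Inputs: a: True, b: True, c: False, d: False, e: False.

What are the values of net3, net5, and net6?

net3 = False; net5 = False; net6 = False

net1 = c NOR a = False NOR True = False
net2 = d NOR e = False NOR False = True
net3 = e AND net1 = False AND False = False
net4 = net2 NAND net3 = True NAND False = True
net5 = net2 XOR net4 = True XOR True = False
net6 = e AND b = False AND True = False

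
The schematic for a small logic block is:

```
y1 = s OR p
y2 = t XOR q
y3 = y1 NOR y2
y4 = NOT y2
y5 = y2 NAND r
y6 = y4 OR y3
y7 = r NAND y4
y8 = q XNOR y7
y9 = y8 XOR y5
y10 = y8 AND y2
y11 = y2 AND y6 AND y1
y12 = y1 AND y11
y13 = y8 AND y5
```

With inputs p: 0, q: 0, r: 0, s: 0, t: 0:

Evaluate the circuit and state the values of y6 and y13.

y1 = s OR p = 0 OR 0 = 0
y2 = t XOR q = 0 XOR 0 = 0
y3 = y1 NOR y2 = 0 NOR 0 = 1
y4 = NOT y2 = NOT 0 = 1
y5 = y2 NAND r = 0 NAND 0 = 1
y6 = y4 OR y3 = 1 OR 1 = 1
y7 = r NAND y4 = 0 NAND 1 = 1
y8 = q XNOR y7 = 0 XNOR 1 = 0
y13 = y8 AND y5 = 0 AND 1 = 0

y6 = 1  y13 = 0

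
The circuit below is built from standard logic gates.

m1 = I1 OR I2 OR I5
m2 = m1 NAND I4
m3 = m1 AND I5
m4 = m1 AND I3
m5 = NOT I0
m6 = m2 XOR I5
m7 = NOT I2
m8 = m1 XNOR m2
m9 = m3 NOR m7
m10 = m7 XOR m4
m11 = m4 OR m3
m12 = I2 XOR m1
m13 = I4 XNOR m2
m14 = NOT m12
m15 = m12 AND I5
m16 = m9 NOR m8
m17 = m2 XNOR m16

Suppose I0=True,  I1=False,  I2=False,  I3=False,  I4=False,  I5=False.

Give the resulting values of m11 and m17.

m11 = False, m17 = True

m1 = I1 OR I2 OR I5 = False OR False OR False = False
m2 = m1 NAND I4 = False NAND False = True
m3 = m1 AND I5 = False AND False = False
m4 = m1 AND I3 = False AND False = False
m7 = NOT I2 = NOT False = True
m8 = m1 XNOR m2 = False XNOR True = False
m9 = m3 NOR m7 = False NOR True = False
m11 = m4 OR m3 = False OR False = False
m16 = m9 NOR m8 = False NOR False = True
m17 = m2 XNOR m16 = True XNOR True = True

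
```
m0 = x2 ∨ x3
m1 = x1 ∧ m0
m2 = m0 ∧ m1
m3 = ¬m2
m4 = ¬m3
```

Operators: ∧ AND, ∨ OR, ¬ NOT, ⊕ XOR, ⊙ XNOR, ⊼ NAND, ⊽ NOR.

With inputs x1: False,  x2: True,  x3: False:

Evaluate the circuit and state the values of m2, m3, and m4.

m0 = x2 OR x3 = True OR False = True
m1 = x1 AND m0 = False AND True = False
m2 = m0 AND m1 = True AND False = False
m3 = NOT m2 = NOT False = True
m4 = NOT m3 = NOT True = False

m2 = False; m3 = True; m4 = False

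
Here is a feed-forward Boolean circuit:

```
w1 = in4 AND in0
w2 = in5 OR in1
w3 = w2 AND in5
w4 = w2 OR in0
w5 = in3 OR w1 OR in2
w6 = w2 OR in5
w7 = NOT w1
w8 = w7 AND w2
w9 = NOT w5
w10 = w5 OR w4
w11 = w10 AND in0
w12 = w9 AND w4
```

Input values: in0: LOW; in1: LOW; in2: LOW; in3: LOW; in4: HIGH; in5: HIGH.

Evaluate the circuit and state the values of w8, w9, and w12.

w1 = in4 AND in0 = HIGH AND LOW = LOW
w2 = in5 OR in1 = HIGH OR LOW = HIGH
w4 = w2 OR in0 = HIGH OR LOW = HIGH
w5 = in3 OR w1 OR in2 = LOW OR LOW OR LOW = LOW
w7 = NOT w1 = NOT LOW = HIGH
w8 = w7 AND w2 = HIGH AND HIGH = HIGH
w9 = NOT w5 = NOT LOW = HIGH
w12 = w9 AND w4 = HIGH AND HIGH = HIGH

w8 = HIGH, w9 = HIGH, w12 = HIGH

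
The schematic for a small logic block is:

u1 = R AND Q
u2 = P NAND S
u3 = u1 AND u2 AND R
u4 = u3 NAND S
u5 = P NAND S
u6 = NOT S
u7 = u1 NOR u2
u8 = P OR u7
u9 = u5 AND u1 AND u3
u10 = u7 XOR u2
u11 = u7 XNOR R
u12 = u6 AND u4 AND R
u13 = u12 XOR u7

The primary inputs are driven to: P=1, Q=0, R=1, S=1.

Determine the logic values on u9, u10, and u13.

u1 = R AND Q = 1 AND 0 = 0
u2 = P NAND S = 1 NAND 1 = 0
u3 = u1 AND u2 AND R = 0 AND 0 AND 1 = 0
u4 = u3 NAND S = 0 NAND 1 = 1
u5 = P NAND S = 1 NAND 1 = 0
u6 = NOT S = NOT 1 = 0
u7 = u1 NOR u2 = 0 NOR 0 = 1
u9 = u5 AND u1 AND u3 = 0 AND 0 AND 0 = 0
u10 = u7 XOR u2 = 1 XOR 0 = 1
u12 = u6 AND u4 AND R = 0 AND 1 AND 1 = 0
u13 = u12 XOR u7 = 0 XOR 1 = 1

u9 = 0  u10 = 1  u13 = 1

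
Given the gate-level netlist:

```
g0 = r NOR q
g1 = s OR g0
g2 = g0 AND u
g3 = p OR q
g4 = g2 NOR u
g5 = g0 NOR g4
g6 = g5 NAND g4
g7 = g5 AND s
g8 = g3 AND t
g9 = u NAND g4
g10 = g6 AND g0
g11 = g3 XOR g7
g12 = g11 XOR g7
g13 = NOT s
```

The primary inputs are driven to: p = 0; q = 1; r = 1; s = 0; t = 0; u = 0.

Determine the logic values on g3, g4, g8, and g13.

g3 = 1  g4 = 1  g8 = 0  g13 = 1

g0 = r NOR q = 1 NOR 1 = 0
g2 = g0 AND u = 0 AND 0 = 0
g3 = p OR q = 0 OR 1 = 1
g4 = g2 NOR u = 0 NOR 0 = 1
g8 = g3 AND t = 1 AND 0 = 0
g13 = NOT s = NOT 0 = 1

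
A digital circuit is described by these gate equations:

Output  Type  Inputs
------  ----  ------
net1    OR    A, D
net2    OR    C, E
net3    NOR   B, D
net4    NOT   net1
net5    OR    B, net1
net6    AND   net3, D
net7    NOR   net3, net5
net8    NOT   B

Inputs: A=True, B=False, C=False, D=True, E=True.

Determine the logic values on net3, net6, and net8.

net3 = B NOR D = False NOR True = False
net6 = net3 AND D = False AND True = False
net8 = NOT B = NOT False = True

net3 = False  net6 = False  net8 = True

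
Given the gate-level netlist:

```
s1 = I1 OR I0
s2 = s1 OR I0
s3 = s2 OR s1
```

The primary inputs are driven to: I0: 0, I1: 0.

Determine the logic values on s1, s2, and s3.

s1 = I1 OR I0 = 0 OR 0 = 0
s2 = s1 OR I0 = 0 OR 0 = 0
s3 = s2 OR s1 = 0 OR 0 = 0

s1 = 0, s2 = 0, s3 = 0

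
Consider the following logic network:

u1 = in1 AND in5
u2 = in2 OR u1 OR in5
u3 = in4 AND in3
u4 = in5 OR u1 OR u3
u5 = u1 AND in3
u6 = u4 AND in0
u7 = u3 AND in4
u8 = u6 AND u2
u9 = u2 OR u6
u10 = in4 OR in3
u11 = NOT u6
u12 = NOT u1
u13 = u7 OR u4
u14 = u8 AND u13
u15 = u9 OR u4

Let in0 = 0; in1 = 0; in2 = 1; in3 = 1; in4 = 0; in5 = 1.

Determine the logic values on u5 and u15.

u1 = in1 AND in5 = 0 AND 1 = 0
u2 = in2 OR u1 OR in5 = 1 OR 0 OR 1 = 1
u3 = in4 AND in3 = 0 AND 1 = 0
u4 = in5 OR u1 OR u3 = 1 OR 0 OR 0 = 1
u5 = u1 AND in3 = 0 AND 1 = 0
u6 = u4 AND in0 = 1 AND 0 = 0
u9 = u2 OR u6 = 1 OR 0 = 1
u15 = u9 OR u4 = 1 OR 1 = 1

u5 = 0; u15 = 1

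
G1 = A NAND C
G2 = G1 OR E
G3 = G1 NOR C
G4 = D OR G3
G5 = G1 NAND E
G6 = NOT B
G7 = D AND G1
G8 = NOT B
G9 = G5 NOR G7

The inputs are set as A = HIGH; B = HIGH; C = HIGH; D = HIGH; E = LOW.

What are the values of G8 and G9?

G8 = LOW  G9 = LOW

G1 = A NAND C = HIGH NAND HIGH = LOW
G5 = G1 NAND E = LOW NAND LOW = HIGH
G7 = D AND G1 = HIGH AND LOW = LOW
G8 = NOT B = NOT HIGH = LOW
G9 = G5 NOR G7 = HIGH NOR LOW = LOW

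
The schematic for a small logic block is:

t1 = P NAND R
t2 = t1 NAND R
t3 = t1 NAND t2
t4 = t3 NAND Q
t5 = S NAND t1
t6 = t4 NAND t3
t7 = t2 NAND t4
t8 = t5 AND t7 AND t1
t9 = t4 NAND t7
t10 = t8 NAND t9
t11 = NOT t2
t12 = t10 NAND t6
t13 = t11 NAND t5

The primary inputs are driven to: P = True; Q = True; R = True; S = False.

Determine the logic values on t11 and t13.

t1 = P NAND R = True NAND True = False
t2 = t1 NAND R = False NAND True = True
t5 = S NAND t1 = False NAND False = True
t11 = NOT t2 = NOT True = False
t13 = t11 NAND t5 = False NAND True = True

t11 = False, t13 = True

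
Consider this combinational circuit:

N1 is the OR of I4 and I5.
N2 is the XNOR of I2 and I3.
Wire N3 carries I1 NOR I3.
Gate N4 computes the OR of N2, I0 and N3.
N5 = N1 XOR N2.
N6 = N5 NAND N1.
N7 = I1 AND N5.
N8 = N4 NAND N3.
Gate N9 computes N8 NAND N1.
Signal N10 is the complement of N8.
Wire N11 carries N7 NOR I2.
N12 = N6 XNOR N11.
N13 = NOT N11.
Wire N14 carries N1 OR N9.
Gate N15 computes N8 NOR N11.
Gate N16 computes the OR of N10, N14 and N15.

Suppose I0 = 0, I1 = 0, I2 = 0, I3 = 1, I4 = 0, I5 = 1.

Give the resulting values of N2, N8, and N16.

N2 = 0, N8 = 1, N16 = 1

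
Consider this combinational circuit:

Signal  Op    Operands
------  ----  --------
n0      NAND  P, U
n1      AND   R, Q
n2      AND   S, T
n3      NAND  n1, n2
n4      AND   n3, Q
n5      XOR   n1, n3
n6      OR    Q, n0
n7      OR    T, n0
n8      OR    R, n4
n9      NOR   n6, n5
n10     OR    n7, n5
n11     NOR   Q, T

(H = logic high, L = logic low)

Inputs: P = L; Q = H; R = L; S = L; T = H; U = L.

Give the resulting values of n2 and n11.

n2 = L, n11 = L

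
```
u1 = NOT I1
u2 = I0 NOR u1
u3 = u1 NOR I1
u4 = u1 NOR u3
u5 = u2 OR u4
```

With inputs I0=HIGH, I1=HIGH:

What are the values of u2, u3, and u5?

u1 = NOT I1 = NOT HIGH = LOW
u2 = I0 NOR u1 = HIGH NOR LOW = LOW
u3 = u1 NOR I1 = LOW NOR HIGH = LOW
u4 = u1 NOR u3 = LOW NOR LOW = HIGH
u5 = u2 OR u4 = LOW OR HIGH = HIGH

u2 = LOW, u3 = LOW, u5 = HIGH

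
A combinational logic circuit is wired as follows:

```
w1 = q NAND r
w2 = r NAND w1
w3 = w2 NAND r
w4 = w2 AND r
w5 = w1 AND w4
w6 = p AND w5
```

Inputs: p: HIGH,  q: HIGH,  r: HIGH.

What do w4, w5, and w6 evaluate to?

w4 = HIGH, w5 = LOW, w6 = LOW

w1 = q NAND r = HIGH NAND HIGH = LOW
w2 = r NAND w1 = HIGH NAND LOW = HIGH
w4 = w2 AND r = HIGH AND HIGH = HIGH
w5 = w1 AND w4 = LOW AND HIGH = LOW
w6 = p AND w5 = HIGH AND LOW = LOW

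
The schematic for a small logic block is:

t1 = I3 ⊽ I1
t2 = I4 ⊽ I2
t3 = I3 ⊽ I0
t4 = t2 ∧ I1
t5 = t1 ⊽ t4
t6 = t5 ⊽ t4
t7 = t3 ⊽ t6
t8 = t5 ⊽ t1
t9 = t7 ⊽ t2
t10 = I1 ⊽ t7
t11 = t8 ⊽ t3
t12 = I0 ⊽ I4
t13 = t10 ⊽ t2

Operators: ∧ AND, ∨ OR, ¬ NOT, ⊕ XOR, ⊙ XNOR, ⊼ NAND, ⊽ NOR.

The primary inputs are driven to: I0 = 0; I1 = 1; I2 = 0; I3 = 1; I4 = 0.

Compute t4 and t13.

t1 = I3 NOR I1 = 1 NOR 1 = 0
t2 = I4 NOR I2 = 0 NOR 0 = 1
t3 = I3 NOR I0 = 1 NOR 0 = 0
t4 = t2 AND I1 = 1 AND 1 = 1
t5 = t1 NOR t4 = 0 NOR 1 = 0
t6 = t5 NOR t4 = 0 NOR 1 = 0
t7 = t3 NOR t6 = 0 NOR 0 = 1
t10 = I1 NOR t7 = 1 NOR 1 = 0
t13 = t10 NOR t2 = 0 NOR 1 = 0

t4 = 1; t13 = 0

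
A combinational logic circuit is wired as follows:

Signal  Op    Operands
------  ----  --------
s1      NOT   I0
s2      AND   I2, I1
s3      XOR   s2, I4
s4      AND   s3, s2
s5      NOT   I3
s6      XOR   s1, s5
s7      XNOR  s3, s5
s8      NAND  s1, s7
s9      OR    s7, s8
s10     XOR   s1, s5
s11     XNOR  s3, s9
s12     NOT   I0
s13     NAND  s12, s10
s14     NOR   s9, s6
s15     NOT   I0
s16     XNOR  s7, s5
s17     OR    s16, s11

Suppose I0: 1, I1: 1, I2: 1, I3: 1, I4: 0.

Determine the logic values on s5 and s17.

s5 = 0, s17 = 1

s1 = NOT I0 = NOT 1 = 0
s2 = I2 AND I1 = 1 AND 1 = 1
s3 = s2 XOR I4 = 1 XOR 0 = 1
s5 = NOT I3 = NOT 1 = 0
s7 = s3 XNOR s5 = 1 XNOR 0 = 0
s8 = s1 NAND s7 = 0 NAND 0 = 1
s9 = s7 OR s8 = 0 OR 1 = 1
s11 = s3 XNOR s9 = 1 XNOR 1 = 1
s16 = s7 XNOR s5 = 0 XNOR 0 = 1
s17 = s16 OR s11 = 1 OR 1 = 1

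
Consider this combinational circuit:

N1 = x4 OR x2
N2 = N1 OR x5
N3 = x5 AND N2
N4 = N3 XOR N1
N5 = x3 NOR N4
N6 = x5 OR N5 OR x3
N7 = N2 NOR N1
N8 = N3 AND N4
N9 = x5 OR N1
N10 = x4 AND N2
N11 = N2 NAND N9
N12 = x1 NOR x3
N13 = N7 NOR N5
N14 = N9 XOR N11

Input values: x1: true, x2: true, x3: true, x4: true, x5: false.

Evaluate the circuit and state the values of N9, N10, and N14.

N9 = true; N10 = true; N14 = true

N1 = x4 OR x2 = true OR true = true
N2 = N1 OR x5 = true OR false = true
N9 = x5 OR N1 = false OR true = true
N10 = x4 AND N2 = true AND true = true
N11 = N2 NAND N9 = true NAND true = false
N14 = N9 XOR N11 = true XOR false = true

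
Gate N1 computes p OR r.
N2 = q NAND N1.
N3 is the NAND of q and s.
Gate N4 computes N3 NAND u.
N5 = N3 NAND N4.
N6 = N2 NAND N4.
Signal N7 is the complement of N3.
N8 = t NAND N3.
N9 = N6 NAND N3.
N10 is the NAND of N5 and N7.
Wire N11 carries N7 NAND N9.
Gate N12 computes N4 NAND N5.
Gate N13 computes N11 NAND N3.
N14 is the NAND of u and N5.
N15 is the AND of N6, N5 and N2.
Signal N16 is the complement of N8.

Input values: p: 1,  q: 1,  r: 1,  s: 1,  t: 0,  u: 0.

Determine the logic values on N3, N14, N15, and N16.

N3 = 0, N14 = 1, N15 = 0, N16 = 0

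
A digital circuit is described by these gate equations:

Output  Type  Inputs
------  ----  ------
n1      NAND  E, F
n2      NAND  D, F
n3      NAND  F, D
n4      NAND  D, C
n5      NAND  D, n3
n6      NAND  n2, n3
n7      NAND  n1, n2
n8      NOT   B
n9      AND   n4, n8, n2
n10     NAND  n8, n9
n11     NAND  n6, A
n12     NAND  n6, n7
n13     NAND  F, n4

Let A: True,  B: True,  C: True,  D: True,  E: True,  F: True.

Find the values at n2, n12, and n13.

n2 = False; n12 = False; n13 = True

n1 = E NAND F = True NAND True = False
n2 = D NAND F = True NAND True = False
n3 = F NAND D = True NAND True = False
n4 = D NAND C = True NAND True = False
n6 = n2 NAND n3 = False NAND False = True
n7 = n1 NAND n2 = False NAND False = True
n12 = n6 NAND n7 = True NAND True = False
n13 = F NAND n4 = True NAND False = True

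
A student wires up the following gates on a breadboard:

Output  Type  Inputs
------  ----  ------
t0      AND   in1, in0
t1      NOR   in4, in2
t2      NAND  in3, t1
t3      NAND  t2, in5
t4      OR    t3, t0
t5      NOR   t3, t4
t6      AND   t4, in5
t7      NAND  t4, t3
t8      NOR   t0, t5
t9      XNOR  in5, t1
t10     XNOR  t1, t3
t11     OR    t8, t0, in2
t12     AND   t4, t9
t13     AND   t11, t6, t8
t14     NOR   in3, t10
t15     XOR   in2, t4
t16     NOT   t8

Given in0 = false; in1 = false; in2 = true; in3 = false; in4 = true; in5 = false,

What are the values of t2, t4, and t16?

t0 = in1 AND in0 = false AND false = false
t1 = in4 NOR in2 = true NOR true = false
t2 = in3 NAND t1 = false NAND false = true
t3 = t2 NAND in5 = true NAND false = true
t4 = t3 OR t0 = true OR false = true
t5 = t3 NOR t4 = true NOR true = false
t8 = t0 NOR t5 = false NOR false = true
t16 = NOT t8 = NOT true = false

t2 = true; t4 = true; t16 = false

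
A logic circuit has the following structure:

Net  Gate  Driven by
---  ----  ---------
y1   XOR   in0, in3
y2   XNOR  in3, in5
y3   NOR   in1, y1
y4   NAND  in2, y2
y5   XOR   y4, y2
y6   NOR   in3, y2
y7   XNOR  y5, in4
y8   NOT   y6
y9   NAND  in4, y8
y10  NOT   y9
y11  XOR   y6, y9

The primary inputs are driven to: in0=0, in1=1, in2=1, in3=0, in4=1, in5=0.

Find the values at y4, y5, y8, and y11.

y2 = in3 XNOR in5 = 0 XNOR 0 = 1
y4 = in2 NAND y2 = 1 NAND 1 = 0
y5 = y4 XOR y2 = 0 XOR 1 = 1
y6 = in3 NOR y2 = 0 NOR 1 = 0
y8 = NOT y6 = NOT 0 = 1
y9 = in4 NAND y8 = 1 NAND 1 = 0
y11 = y6 XOR y9 = 0 XOR 0 = 0

y4 = 0, y5 = 1, y8 = 1, y11 = 0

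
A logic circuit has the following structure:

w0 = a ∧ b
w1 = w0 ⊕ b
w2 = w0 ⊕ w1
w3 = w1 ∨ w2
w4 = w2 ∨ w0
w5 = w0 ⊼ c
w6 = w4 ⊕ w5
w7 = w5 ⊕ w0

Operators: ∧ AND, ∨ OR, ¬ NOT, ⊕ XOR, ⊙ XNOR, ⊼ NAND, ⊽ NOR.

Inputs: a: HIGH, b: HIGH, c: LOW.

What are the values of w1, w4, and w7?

w1 = LOW  w4 = HIGH  w7 = LOW

w0 = a AND b = HIGH AND HIGH = HIGH
w1 = w0 XOR b = HIGH XOR HIGH = LOW
w2 = w0 XOR w1 = HIGH XOR LOW = HIGH
w4 = w2 OR w0 = HIGH OR HIGH = HIGH
w5 = w0 NAND c = HIGH NAND LOW = HIGH
w7 = w5 XOR w0 = HIGH XOR HIGH = LOW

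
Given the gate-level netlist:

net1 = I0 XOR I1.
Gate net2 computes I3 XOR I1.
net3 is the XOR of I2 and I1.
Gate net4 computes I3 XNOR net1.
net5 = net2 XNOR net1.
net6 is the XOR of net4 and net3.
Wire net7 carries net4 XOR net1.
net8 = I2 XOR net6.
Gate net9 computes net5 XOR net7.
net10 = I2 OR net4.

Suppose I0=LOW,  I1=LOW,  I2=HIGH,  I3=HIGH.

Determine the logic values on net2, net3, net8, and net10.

net1 = I0 XOR I1 = LOW XOR LOW = LOW
net2 = I3 XOR I1 = HIGH XOR LOW = HIGH
net3 = I2 XOR I1 = HIGH XOR LOW = HIGH
net4 = I3 XNOR net1 = HIGH XNOR LOW = LOW
net6 = net4 XOR net3 = LOW XOR HIGH = HIGH
net8 = I2 XOR net6 = HIGH XOR HIGH = LOW
net10 = I2 OR net4 = HIGH OR LOW = HIGH

net2 = HIGH, net3 = HIGH, net8 = LOW, net10 = HIGH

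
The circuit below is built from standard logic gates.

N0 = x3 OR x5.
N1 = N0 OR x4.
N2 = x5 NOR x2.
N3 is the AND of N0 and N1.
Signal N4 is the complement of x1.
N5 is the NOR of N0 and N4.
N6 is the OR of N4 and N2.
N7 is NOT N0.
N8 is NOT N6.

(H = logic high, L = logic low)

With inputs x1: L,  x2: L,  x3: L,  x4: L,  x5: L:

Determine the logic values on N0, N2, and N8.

N0 = L, N2 = H, N8 = L

N0 = x3 OR x5 = L OR L = L
N2 = x5 NOR x2 = L NOR L = H
N4 = NOT x1 = NOT L = H
N6 = N4 OR N2 = H OR H = H
N8 = NOT N6 = NOT H = L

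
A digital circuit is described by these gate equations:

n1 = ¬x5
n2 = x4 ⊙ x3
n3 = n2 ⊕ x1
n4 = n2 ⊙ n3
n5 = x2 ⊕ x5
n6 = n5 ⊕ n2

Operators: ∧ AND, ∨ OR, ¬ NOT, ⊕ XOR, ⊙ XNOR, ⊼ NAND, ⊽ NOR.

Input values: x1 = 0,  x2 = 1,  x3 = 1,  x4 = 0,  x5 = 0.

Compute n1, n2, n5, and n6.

n1 = NOT x5 = NOT 0 = 1
n2 = x4 XNOR x3 = 0 XNOR 1 = 0
n5 = x2 XOR x5 = 1 XOR 0 = 1
n6 = n5 XOR n2 = 1 XOR 0 = 1

n1 = 1, n2 = 0, n5 = 1, n6 = 1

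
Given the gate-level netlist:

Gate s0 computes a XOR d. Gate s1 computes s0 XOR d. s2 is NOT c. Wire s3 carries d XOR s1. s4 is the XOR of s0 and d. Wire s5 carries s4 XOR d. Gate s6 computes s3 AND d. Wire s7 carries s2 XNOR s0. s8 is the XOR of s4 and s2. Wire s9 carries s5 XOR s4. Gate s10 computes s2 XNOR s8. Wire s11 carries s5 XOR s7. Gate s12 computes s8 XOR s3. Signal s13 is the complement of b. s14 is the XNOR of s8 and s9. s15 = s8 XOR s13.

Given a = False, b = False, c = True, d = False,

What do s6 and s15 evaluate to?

s0 = a XOR d = False XOR False = False
s1 = s0 XOR d = False XOR False = False
s2 = NOT c = NOT True = False
s3 = d XOR s1 = False XOR False = False
s4 = s0 XOR d = False XOR False = False
s6 = s3 AND d = False AND False = False
s8 = s4 XOR s2 = False XOR False = False
s13 = NOT b = NOT False = True
s15 = s8 XOR s13 = False XOR True = True

s6 = False  s15 = True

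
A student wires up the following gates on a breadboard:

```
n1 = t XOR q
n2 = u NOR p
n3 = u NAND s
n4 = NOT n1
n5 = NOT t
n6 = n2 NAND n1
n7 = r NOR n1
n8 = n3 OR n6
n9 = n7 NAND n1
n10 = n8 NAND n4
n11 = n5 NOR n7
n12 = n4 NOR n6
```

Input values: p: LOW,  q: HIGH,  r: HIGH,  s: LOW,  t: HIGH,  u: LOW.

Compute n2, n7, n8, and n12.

n1 = t XOR q = HIGH XOR HIGH = LOW
n2 = u NOR p = LOW NOR LOW = HIGH
n3 = u NAND s = LOW NAND LOW = HIGH
n4 = NOT n1 = NOT LOW = HIGH
n6 = n2 NAND n1 = HIGH NAND LOW = HIGH
n7 = r NOR n1 = HIGH NOR LOW = LOW
n8 = n3 OR n6 = HIGH OR HIGH = HIGH
n12 = n4 NOR n6 = HIGH NOR HIGH = LOW

n2 = HIGH, n7 = LOW, n8 = HIGH, n12 = LOW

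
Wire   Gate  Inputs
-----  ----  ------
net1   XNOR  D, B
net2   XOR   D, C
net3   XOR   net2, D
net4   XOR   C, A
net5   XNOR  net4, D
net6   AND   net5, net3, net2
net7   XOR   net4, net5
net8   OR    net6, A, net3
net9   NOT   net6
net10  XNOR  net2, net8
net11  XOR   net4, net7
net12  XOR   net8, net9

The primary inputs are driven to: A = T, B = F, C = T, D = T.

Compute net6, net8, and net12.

net6 = F, net8 = T, net12 = F

net2 = D XOR C = T XOR T = F
net3 = net2 XOR D = F XOR T = T
net4 = C XOR A = T XOR T = F
net5 = net4 XNOR D = F XNOR T = F
net6 = net5 AND net3 AND net2 = F AND T AND F = F
net8 = net6 OR A OR net3 = F OR T OR T = T
net9 = NOT net6 = NOT F = T
net12 = net8 XOR net9 = T XOR T = F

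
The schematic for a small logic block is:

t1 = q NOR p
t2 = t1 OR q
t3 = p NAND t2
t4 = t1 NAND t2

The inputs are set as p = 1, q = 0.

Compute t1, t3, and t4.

t1 = q NOR p = 0 NOR 1 = 0
t2 = t1 OR q = 0 OR 0 = 0
t3 = p NAND t2 = 1 NAND 0 = 1
t4 = t1 NAND t2 = 0 NAND 0 = 1

t1 = 0; t3 = 1; t4 = 1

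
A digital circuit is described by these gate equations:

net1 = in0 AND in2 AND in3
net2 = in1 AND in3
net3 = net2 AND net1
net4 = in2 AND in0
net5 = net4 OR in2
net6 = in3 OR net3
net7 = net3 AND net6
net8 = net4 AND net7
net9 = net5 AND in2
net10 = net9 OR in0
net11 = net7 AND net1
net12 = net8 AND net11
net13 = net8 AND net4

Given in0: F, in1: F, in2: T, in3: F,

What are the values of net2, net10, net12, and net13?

net1 = in0 AND in2 AND in3 = F AND T AND F = F
net2 = in1 AND in3 = F AND F = F
net3 = net2 AND net1 = F AND F = F
net4 = in2 AND in0 = T AND F = F
net5 = net4 OR in2 = F OR T = T
net6 = in3 OR net3 = F OR F = F
net7 = net3 AND net6 = F AND F = F
net8 = net4 AND net7 = F AND F = F
net9 = net5 AND in2 = T AND T = T
net10 = net9 OR in0 = T OR F = T
net11 = net7 AND net1 = F AND F = F
net12 = net8 AND net11 = F AND F = F
net13 = net8 AND net4 = F AND F = F

net2 = F; net10 = T; net12 = F; net13 = F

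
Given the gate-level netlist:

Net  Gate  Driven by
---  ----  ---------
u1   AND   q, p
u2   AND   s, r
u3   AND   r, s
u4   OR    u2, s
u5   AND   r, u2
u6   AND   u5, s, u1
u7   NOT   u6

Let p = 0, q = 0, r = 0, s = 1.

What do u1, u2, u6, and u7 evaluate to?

u1 = 0; u2 = 0; u6 = 0; u7 = 1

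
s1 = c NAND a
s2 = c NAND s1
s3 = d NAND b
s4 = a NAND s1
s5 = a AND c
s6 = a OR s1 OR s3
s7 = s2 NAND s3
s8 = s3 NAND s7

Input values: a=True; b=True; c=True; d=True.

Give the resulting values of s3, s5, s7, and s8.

s3 = False  s5 = True  s7 = True  s8 = True

s1 = c NAND a = True NAND True = False
s2 = c NAND s1 = True NAND False = True
s3 = d NAND b = True NAND True = False
s5 = a AND c = True AND True = True
s7 = s2 NAND s3 = True NAND False = True
s8 = s3 NAND s7 = False NAND True = True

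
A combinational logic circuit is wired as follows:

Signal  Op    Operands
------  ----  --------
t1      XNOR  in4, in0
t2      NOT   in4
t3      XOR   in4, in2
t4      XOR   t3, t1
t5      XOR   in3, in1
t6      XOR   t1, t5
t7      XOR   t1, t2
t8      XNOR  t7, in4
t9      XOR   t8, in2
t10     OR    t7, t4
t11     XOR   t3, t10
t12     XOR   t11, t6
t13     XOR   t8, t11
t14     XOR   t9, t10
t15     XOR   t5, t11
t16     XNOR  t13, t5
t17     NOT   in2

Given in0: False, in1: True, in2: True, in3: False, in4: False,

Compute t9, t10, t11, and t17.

t9 = False  t10 = False  t11 = True  t17 = False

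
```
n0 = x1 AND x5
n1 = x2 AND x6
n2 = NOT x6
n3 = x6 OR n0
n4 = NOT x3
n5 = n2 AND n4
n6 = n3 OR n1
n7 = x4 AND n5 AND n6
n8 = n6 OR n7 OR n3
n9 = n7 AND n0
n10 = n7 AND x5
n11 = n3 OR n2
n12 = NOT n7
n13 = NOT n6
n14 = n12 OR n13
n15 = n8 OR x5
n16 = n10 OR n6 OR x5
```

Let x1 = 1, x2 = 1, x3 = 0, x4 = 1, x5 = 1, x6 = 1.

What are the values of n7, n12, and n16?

n0 = x1 AND x5 = 1 AND 1 = 1
n1 = x2 AND x6 = 1 AND 1 = 1
n2 = NOT x6 = NOT 1 = 0
n3 = x6 OR n0 = 1 OR 1 = 1
n4 = NOT x3 = NOT 0 = 1
n5 = n2 AND n4 = 0 AND 1 = 0
n6 = n3 OR n1 = 1 OR 1 = 1
n7 = x4 AND n5 AND n6 = 1 AND 0 AND 1 = 0
n10 = n7 AND x5 = 0 AND 1 = 0
n12 = NOT n7 = NOT 0 = 1
n16 = n10 OR n6 OR x5 = 0 OR 1 OR 1 = 1

n7 = 0; n12 = 1; n16 = 1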